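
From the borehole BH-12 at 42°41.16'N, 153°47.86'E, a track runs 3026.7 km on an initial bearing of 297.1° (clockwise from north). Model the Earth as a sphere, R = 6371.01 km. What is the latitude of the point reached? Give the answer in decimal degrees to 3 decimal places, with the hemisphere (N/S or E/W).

49.119°N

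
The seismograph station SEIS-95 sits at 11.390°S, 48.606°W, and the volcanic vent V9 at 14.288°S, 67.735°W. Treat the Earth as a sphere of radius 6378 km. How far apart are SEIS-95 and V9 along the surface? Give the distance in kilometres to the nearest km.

2100 km

Δφ = -2.8980°,  Δλ = -19.1290°
a = sin²(Δφ/2) + cos φ₁ cos φ₂ sin²(Δλ/2) = 0.026867
c = 2·arcsin(√a) = 0.329309 rad = 18.8680°
d = R·c = 6378 × 0.329309 = 2100.3 km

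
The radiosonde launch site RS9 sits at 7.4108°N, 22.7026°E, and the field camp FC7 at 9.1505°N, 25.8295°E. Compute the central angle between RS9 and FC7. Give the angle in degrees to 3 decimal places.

Δφ = 1.7397°,  Δλ = 3.1269°
a = sin²(Δφ/2) + cos φ₁ cos φ₂ sin²(Δλ/2) = 0.000959
c = 2·arcsin(√a) = 0.061954 rad = 3.5497°

3.550°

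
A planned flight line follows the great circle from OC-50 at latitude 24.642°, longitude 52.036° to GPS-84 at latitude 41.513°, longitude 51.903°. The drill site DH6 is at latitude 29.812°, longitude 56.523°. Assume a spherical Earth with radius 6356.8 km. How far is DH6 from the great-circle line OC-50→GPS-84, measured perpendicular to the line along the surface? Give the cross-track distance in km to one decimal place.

δ₁₃ = central angle OC-50→DH6 = 0.113951 rad  (haversine)
θ₁₃ = bearing OC-50→DH6 = 36.654°,  θ₁₂ = bearing OC-50→GPS-84 = 359.657°
dₓₜ = R·arcsin(sin δ₁₃ · sin(θ₁₃ − θ₁₂)) = 6356.8·arcsin(0.11370·sin(-323.003°)) = 435.303 km
|dₓₜ| = 435.303 km

435.3 km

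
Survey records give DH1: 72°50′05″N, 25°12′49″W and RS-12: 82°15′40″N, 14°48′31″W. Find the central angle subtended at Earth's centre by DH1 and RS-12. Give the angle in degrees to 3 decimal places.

9.652°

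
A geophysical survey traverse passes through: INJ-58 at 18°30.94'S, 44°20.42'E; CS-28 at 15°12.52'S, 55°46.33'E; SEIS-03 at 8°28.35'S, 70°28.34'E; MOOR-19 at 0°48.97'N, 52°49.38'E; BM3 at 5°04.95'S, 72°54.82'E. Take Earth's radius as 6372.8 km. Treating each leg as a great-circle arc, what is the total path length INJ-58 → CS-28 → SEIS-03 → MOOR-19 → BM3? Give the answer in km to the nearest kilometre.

7576 km

INJ-58: φ = -18.51567°, λ = +44.34033°
CS-28: φ = -15.20867°, λ = +55.77217°
SEIS-03: φ = -8.47250°, λ = +70.47233°
MOOR-19: φ = +0.81617°, λ = +52.82300°
BM3: φ = -5.08250°, λ = +72.91367°
INJ-58→CS-28: c = 0.199419 rad, d = 1270.86 km
CS-28→SEIS-03: c = 0.277092 rad, d = 1765.85 km
SEIS-03→MOOR-19: c = 0.347180 rad, d = 2212.51 km
MOOR-19→BM3: c = 0.365064 rad, d = 2326.48 km
Total = 1270.86 + 1765.85 + 2212.51 + 2326.48 = 7575.70 km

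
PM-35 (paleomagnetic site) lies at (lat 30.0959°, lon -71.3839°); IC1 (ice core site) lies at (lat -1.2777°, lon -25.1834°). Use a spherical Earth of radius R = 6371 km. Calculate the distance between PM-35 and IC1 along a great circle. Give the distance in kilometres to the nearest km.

Δφ = -31.3736°,  Δλ = 46.2005°
a = sin²(Δφ/2) + cos φ₁ cos φ₂ sin²(Δλ/2) = 0.206251
c = 2·arcsin(√a) = 0.942833 rad = 54.0204°
d = R·c = 6371 × 0.942833 = 6006.8 km

6007 km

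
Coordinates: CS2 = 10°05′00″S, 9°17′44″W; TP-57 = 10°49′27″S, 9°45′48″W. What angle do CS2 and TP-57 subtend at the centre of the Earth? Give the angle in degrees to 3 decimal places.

0.872°

CS2: φ = -10.08333°, λ = -9.29556°
TP-57: φ = -10.82417°, λ = -9.76333°
Δφ = -0.7408°,  Δλ = -0.4678°
a = sin²(Δφ/2) + cos φ₁ cos φ₂ sin²(Δλ/2) = 0.000058
c = 2·arcsin(√a) = 0.015220 rad = 0.8720°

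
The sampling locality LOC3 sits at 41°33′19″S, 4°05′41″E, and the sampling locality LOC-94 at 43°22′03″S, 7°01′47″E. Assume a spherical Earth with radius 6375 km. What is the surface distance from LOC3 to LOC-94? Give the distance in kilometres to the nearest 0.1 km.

LOC3: φ = -41.55528°, λ = +4.09472°
LOC-94: φ = -43.36750°, λ = +7.02972°
Δφ = -1.8122°,  Δλ = 2.9350°
a = sin²(Δφ/2) + cos φ₁ cos φ₂ sin²(Δλ/2) = 0.000607
c = 2·arcsin(√a) = 0.049275 rad = 2.8232°
d = R·c = 6375 × 0.049275 = 314.1 km

314.1 km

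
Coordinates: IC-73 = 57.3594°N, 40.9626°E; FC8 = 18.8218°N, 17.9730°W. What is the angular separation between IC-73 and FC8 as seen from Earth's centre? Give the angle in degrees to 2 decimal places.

57.65°

Δφ = -38.5376°,  Δλ = -58.9356°
a = sin²(Δφ/2) + cos φ₁ cos φ₂ sin²(Δλ/2) = 0.232447
c = 2·arcsin(√a) = 1.006164 rad = 57.6489°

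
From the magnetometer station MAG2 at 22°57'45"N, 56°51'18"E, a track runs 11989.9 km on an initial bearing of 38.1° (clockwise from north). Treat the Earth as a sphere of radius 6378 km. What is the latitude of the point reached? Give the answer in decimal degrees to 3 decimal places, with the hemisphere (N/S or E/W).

MAG2: φ = +22.96250°, λ = +56.85500°
δ = d/R = 11989.9/6378 = 1.879884 rad
φ₂ = arcsin(sin φ₁ cos δ + cos φ₁ sin δ cos θ)
   = arcsin(0.39013·-0.30419 + 0.92076·0.95261·0.78694) = 34.85970°
λ₂ = λ₁ + atan2(sin θ sin δ cos φ₁, cos δ − sin φ₁ sin φ₂) = -168.89810°

34.860°N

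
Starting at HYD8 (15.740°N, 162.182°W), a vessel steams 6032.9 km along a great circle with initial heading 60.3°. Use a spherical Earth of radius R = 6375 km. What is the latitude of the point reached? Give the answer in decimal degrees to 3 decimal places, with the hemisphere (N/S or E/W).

33.058°N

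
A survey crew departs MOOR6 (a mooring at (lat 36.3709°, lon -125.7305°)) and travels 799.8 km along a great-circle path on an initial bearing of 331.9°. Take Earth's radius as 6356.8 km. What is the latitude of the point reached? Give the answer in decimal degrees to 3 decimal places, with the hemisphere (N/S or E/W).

δ = d/R = 799.8/6356.8 = 0.125818 rad
φ₂ = arcsin(sin φ₁ cos δ + cos φ₁ sin δ cos θ)
   = arcsin(0.59301·0.99210 + 0.80520·0.12549·0.88213) = 42.64496°
λ₂ = λ₁ + atan2(sin θ sin δ cos φ₁, cos δ − sin φ₁ sin φ₂) = -130.33941°

42.645°N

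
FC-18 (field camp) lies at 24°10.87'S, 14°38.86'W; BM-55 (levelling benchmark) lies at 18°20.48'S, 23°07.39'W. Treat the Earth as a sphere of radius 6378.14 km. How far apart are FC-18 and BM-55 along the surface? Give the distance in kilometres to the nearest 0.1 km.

1093.0 km

FC-18: φ = -24.18117°, λ = -14.64767°
BM-55: φ = -18.34133°, λ = -23.12317°
Δφ = 5.8398°,  Δλ = -8.4755°
a = sin²(Δφ/2) + cos φ₁ cos φ₂ sin²(Δλ/2) = 0.007323
c = 2·arcsin(√a) = 0.171361 rad = 9.8183°
d = R·c = 6378.14 × 0.171361 = 1093.0 km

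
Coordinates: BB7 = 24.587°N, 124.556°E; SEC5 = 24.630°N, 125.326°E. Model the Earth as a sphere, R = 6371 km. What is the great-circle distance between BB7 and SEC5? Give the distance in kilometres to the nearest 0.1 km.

78.0 km

Δφ = 0.0430°,  Δλ = 0.7700°
a = sin²(Δφ/2) + cos φ₁ cos φ₂ sin²(Δλ/2) = 0.000037
c = 2·arcsin(√a) = 0.012241 rad = 0.7014°
d = R·c = 6371 × 0.012241 = 78.0 km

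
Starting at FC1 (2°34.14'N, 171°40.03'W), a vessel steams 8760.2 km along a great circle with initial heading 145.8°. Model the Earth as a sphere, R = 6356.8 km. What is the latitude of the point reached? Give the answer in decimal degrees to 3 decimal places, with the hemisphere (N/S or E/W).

53.357°S

FC1: φ = +2.56900°, λ = -171.66717°
δ = d/R = 8760.2/6356.8 = 1.378083 rad
φ₂ = arcsin(sin φ₁ cos δ + cos φ₁ sin δ cos θ)
   = arcsin(0.04482·0.19152 + 0.99899·0.98149·-0.82708) = -53.35697°
λ₂ = λ₁ + atan2(sin θ sin δ cos φ₁, cos δ − sin φ₁ sin φ₂) = -104.09646°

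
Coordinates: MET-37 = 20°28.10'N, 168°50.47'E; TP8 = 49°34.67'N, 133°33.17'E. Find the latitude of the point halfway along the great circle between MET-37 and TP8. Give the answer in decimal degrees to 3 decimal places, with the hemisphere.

36.285°N

MET-37: φ = +20.46833°, λ = +168.84117°
TP8: φ = +49.57783°, λ = +133.55283°
Bx = cos φ₂ cos Δλ = 0.529272,  By = cos φ₂ sin Δλ = -0.374583
φₘ = atan2(sin φ₁ + sin φ₂, √((cos φ₁ + Bx)² + By²)) = 36.28518°
λₘ = λ₁ + atan2(By, cos φ₁ + Bx) = 154.50925°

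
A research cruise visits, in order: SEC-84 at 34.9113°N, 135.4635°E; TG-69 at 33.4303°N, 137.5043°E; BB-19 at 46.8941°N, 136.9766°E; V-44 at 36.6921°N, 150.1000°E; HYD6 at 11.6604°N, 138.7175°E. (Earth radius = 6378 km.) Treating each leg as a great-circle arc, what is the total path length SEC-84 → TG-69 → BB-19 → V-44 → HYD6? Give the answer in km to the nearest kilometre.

6330 km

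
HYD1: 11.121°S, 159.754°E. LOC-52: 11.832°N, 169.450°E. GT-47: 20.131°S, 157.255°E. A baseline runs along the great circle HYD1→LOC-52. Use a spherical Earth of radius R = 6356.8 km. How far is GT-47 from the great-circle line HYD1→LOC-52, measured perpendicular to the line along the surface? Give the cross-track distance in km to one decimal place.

150.9 km

δ₁₃ = central angle HYD1→GT-47 = 0.162753 rad  (haversine)
θ₁₃ = bearing HYD1→GT-47 = 194.634°,  θ₁₂ = bearing HYD1→LOC-52 = 23.057°
dₓₜ = R·arcsin(sin δ₁₃ · sin(θ₁₃ − θ₁₂)) = 6356.8·arcsin(0.16204·sin(171.578°)) = 150.880 km
|dₓₜ| = 150.880 km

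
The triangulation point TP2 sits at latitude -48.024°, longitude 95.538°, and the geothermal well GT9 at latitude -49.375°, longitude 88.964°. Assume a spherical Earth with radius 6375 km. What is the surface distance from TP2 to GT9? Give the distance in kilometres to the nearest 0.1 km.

Δφ = -1.3510°,  Δλ = -6.5740°
a = sin²(Δφ/2) + cos φ₁ cos φ₂ sin²(Δλ/2) = 0.001571
c = 2·arcsin(√a) = 0.079283 rad = 4.5426°
d = R·c = 6375 × 0.079283 = 505.4 km

505.4 km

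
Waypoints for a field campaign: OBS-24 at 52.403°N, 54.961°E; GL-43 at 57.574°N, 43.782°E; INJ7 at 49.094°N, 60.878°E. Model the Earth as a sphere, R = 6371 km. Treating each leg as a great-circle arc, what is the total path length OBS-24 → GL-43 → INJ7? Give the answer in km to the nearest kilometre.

OBS-24→GL-43: c = 0.143490 rad, d = 914.17 km
GL-43→INJ7: c = 0.230499 rad, d = 1468.51 km
Total = 914.17 + 1468.51 = 2382.68 km

2383 km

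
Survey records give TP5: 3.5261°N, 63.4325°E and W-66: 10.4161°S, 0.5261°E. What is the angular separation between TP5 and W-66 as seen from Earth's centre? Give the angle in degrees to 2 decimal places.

64.15°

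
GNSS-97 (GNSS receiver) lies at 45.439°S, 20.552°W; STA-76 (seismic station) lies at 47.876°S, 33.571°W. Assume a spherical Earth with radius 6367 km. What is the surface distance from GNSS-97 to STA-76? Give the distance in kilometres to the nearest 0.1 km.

1027.8 km

Δφ = -2.4370°,  Δλ = -13.0190°
a = sin²(Δφ/2) + cos φ₁ cos φ₂ sin²(Δλ/2) = 0.006501
c = 2·arcsin(√a) = 0.161432 rad = 9.2494°
d = R·c = 6367 × 0.161432 = 1027.8 km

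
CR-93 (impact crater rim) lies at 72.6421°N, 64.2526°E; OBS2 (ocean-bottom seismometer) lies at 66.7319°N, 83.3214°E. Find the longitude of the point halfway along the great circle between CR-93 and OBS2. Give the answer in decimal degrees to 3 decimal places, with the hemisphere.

Bx = cos φ₂ cos Δλ = 0.373357,  By = cos φ₂ sin Δλ = 0.129059
φₘ = atan2(sin φ₁ + sin φ₂, √((cos φ₁ + Bx)² + By²)) = 69.94003°
λₘ = λ₁ + atan2(By, cos φ₁ + Bx) = 75.12879°

75.129°E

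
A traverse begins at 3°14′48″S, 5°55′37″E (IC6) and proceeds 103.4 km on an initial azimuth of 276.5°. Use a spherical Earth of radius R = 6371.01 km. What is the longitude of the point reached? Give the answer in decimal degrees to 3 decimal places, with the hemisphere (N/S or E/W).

IC6: φ = -3.24667°, λ = +5.92694°
δ = d/R = 103.4/6371.01 = 0.016230 rad
φ₂ = arcsin(sin φ₁ cos δ + cos φ₁ sin δ cos θ)
   = arcsin(-0.05663·0.99987 + 0.99839·0.01623·0.11320) = -3.14098°
λ₂ = λ₁ + atan2(sin θ sin δ cos φ₁, cos δ − sin φ₁ sin φ₂) = 5.00164°

5.002°E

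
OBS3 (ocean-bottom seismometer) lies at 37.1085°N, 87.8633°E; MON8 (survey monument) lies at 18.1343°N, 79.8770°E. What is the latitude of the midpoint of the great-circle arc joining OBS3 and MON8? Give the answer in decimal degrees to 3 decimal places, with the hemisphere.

27.678°N

Bx = cos φ₂ cos Δλ = 0.941113,  By = cos φ₂ sin Δλ = -0.132035
φₘ = atan2(sin φ₁ + sin φ₂, √((cos φ₁ + Bx)² + By²)) = 27.67821°
λₘ = λ₁ + atan2(By, cos φ₁ + Bx) = 83.52041°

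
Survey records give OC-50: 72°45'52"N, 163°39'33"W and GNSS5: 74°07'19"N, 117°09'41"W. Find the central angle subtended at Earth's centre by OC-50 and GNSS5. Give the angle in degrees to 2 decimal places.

OC-50: φ = +72.76444°, λ = -163.65917°
GNSS5: φ = +74.12194°, λ = -117.16139°
Δφ = 1.3575°,  Δλ = 46.4978°
a = sin²(Δφ/2) + cos φ₁ cos φ₂ sin²(Δλ/2) = 0.012771
c = 2·arcsin(√a) = 0.226501 rad = 12.9776°

12.98°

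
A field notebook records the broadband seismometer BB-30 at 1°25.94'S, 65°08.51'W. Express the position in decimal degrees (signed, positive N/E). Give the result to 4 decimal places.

-1.4323°, -65.1418°

lat: 1.4323° S → -1.4323°
lon: 65.1418° W → -65.1418°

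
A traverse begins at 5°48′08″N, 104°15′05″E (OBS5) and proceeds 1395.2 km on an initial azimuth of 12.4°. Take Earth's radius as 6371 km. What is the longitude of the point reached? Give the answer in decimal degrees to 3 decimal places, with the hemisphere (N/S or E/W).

107.064°E

OBS5: φ = +5.80222°, λ = +104.25139°
δ = d/R = 1395.2/6371 = 0.218992 rad
φ₂ = arcsin(sin φ₁ cos δ + cos φ₁ sin δ cos θ)
   = arcsin(0.10109·0.97612 + 0.99488·0.21725·0.97667) = 18.04547°
λ₂ = λ₁ + atan2(sin θ sin δ cos φ₁, cos δ − sin φ₁ sin φ₂) = 107.06367°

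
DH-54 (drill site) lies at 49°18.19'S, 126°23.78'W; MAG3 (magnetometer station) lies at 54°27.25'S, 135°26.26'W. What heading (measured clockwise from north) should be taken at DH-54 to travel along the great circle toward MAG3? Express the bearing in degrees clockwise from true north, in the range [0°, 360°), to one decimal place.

223.8°

DH-54: φ = -49.30317°, λ = -126.39633°
MAG3: φ = -54.45417°, λ = -135.43767°
Δλ = -9.0413°
y = sin Δλ · cos φ₂ = -0.091358
x = cos φ₁ sin φ₂ − sin φ₁ cos φ₂ cos Δλ = -0.095257
θ = atan2(y, x) = -136.1970° → 223.8030° (mod 360°)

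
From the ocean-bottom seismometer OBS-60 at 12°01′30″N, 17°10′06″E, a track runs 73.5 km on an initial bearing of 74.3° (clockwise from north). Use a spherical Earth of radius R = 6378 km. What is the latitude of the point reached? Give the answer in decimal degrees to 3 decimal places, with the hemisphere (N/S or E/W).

12.203°N

OBS-60: φ = +12.02500°, λ = +17.16833°
δ = d/R = 73.5/6378 = 0.011524 rad
φ₂ = arcsin(sin φ₁ cos δ + cos φ₁ sin δ cos θ)
   = arcsin(0.20834·0.99993 + 0.97806·0.01152·0.27060) = 12.20292°
λ₂ = λ₁ + atan2(sin θ sin δ cos φ₁, cos δ − sin φ₁ sin φ₂) = 17.81867°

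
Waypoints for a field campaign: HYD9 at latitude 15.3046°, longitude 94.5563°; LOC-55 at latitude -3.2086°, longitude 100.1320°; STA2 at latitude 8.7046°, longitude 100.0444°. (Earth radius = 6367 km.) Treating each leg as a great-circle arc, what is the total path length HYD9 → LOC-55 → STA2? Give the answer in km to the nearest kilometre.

HYD9→LOC-55: c = 0.337171 rad, d = 2146.77 km
LOC-55→STA2: c = 0.207930 rad, d = 1323.89 km
Total = 2146.77 + 1323.89 = 3470.66 km

3471 km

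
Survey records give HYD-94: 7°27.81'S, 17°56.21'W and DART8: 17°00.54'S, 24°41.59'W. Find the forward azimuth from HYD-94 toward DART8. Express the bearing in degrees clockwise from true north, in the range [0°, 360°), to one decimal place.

214.0°

HYD-94: φ = -7.46350°, λ = -17.93683°
DART8: φ = -17.00900°, λ = -24.69317°
Δλ = -6.7563°
y = sin Δλ · cos φ₂ = -0.112501
x = cos φ₁ sin φ₂ − sin φ₁ cos φ₂ cos Δλ = -0.166693
θ = atan2(y, x) = -145.9846° → 214.0154° (mod 360°)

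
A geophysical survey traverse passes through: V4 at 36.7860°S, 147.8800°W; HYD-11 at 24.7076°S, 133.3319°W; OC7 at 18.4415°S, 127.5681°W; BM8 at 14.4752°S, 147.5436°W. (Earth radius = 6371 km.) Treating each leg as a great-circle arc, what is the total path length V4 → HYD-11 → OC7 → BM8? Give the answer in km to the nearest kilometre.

5019 km

V4→HYD-11: c = 0.302702 rad, d = 1928.51 km
HYD-11→OC7: c = 0.143869 rad, d = 916.59 km
OC7→BM8: c = 0.341227 rad, d = 2173.96 km
Total = 1928.51 + 916.59 + 2173.96 = 5019.06 km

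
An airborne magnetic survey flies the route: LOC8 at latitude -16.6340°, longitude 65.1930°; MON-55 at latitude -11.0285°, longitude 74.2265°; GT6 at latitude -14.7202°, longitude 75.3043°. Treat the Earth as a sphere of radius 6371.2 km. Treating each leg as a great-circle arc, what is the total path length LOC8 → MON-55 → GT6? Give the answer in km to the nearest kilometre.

1584 km

LOC8→MON-55: c = 0.181615 rad, d = 1157.11 km
MON-55→GT6: c = 0.066990 rad, d = 426.81 km
Total = 1157.11 + 426.81 = 1583.91 km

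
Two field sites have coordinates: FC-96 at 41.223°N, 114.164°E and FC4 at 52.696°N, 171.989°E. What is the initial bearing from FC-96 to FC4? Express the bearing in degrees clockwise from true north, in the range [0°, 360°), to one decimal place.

53.1°

Δλ = 57.8250°
y = sin Δλ · cos φ₂ = 0.512971
x = cos φ₁ sin φ₂ − sin φ₁ cos φ₂ cos Δλ = 0.385612
θ = atan2(y, x) = 53.0670° → 53.0670° (mod 360°)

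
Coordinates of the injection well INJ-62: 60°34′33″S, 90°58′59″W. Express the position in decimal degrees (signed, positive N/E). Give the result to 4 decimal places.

-60.5758°, -90.9831°

lat: 60.5758° S → -60.5758°
lon: 90.9831° W → -90.9831°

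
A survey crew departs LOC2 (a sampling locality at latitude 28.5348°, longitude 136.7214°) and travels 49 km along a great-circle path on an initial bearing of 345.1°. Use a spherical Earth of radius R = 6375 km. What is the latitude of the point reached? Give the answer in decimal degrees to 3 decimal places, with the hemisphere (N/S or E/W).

δ = d/R = 49/6375 = 0.007686 rad
φ₂ = arcsin(sin φ₁ cos δ + cos φ₁ sin δ cos θ)
   = arcsin(0.47769·0.99997 + 0.87853·0.00769·0.96638) = 28.96032°
λ₂ = λ₁ + atan2(sin θ sin δ cos φ₁, cos δ − sin φ₁ sin φ₂) = 136.59198°

28.960°N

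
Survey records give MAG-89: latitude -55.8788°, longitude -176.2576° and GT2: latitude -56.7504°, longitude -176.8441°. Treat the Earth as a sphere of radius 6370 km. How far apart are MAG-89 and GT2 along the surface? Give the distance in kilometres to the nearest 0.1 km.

103.4 km

Δφ = -0.8716°,  Δλ = -0.5865°
a = sin²(Δφ/2) + cos φ₁ cos φ₂ sin²(Δλ/2) = 0.000066
c = 2·arcsin(√a) = 0.016237 rad = 0.9303°
d = R·c = 6370 × 0.016237 = 103.4 km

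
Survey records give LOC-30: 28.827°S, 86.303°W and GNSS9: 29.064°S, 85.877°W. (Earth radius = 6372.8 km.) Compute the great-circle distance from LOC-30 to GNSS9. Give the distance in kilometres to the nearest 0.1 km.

Δφ = -0.2370°,  Δλ = 0.4260°
a = sin²(Δφ/2) + cos φ₁ cos φ₂ sin²(Δλ/2) = 0.000015
c = 2·arcsin(√a) = 0.007710 rad = 0.4417°
d = R·c = 6372.8 × 0.007710 = 49.1 km

49.1 km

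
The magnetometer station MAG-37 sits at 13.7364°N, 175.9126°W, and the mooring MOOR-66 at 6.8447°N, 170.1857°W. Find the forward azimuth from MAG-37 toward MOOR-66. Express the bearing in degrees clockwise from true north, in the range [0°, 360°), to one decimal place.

Δλ = 5.7269°
y = sin Δλ · cos φ₂ = 0.099076
x = cos φ₁ sin φ₂ − sin φ₁ cos φ₂ cos Δλ = -0.118816
θ = atan2(y, x) = 140.1768° → 140.1768° (mod 360°)

140.2°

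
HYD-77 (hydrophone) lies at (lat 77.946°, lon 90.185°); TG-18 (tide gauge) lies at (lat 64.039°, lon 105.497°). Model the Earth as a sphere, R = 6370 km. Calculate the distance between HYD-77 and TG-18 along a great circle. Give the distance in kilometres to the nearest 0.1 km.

Δφ = -13.9070°,  Δλ = 15.3120°
a = sin²(Δφ/2) + cos φ₁ cos φ₂ sin²(Δλ/2) = 0.016279
c = 2·arcsin(√a) = 0.255876 rad = 14.6606°
d = R·c = 6370 × 0.255876 = 1629.9 km

1629.9 km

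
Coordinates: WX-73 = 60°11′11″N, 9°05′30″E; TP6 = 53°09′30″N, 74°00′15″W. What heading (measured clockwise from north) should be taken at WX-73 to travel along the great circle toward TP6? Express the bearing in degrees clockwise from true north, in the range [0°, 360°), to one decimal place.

299.4°

WX-73: φ = +60.18639°, λ = +9.09167°
TP6: φ = +53.15833°, λ = -74.00417°
Δλ = -83.0958°
y = sin Δλ · cos φ₂ = -0.595258
x = cos φ₁ sin φ₂ − sin φ₁ cos φ₂ cos Δλ = 0.335353
θ = atan2(y, x) = -60.6042° → 299.3958° (mod 360°)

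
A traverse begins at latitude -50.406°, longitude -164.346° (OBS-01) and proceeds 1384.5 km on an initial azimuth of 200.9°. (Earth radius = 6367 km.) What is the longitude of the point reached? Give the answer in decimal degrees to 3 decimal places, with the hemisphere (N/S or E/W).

173.704°W

δ = d/R = 1384.5/6367 = 0.217449 rad
φ₂ = arcsin(sin φ₁ cos δ + cos φ₁ sin δ cos θ)
   = arcsin(-0.77058·0.97645 + 0.63734·0.21574·-0.93420) = -61.74954°
λ₂ = λ₁ + atan2(sin θ sin δ cos φ₁, cos δ − sin φ₁ sin φ₂) = -173.70380°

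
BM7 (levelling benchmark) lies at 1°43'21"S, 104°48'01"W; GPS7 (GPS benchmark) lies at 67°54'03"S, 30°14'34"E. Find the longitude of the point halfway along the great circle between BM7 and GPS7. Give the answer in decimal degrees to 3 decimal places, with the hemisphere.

BM7: φ = -1.72250°, λ = -104.80028°
GPS7: φ = -67.90083°, λ = +30.24278°
Bx = cos φ₂ cos Δλ = -0.266221,  By = cos φ₂ sin Δλ = 0.265821
φₘ = atan2(sin φ₁ + sin φ₂, √((cos φ₁ + Bx)² + By²)) = -50.80573°
λₘ = λ₁ + atan2(By, cos φ₁ + Bx) = -84.87538°

84.875°W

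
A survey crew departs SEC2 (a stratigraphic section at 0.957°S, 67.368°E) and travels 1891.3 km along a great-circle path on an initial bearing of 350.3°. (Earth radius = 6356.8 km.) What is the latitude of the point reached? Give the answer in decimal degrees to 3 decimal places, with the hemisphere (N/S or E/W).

δ = d/R = 1891.3/6356.8 = 0.297524 rad
φ₂ = arcsin(sin φ₁ cos δ + cos φ₁ sin δ cos θ)
   = arcsin(-0.01670·0.95607 + 0.99986·0.29315·0.98570) = 15.84013°
λ₂ = λ₁ + atan2(sin θ sin δ cos φ₁, cos δ − sin φ₁ sin φ₂) = 64.42497°

15.840°N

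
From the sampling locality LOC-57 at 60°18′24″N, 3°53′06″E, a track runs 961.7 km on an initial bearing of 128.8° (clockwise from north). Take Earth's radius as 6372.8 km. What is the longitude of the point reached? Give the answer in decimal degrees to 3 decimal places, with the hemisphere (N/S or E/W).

LOC-57: φ = +60.30667°, λ = +3.88500°
δ = d/R = 961.7/6372.8 = 0.150907 rad
φ₂ = arcsin(sin φ₁ cos δ + cos φ₁ sin δ cos θ)
   = arcsin(0.86869·0.98864 + 0.49536·0.15033·-0.62660) = 54.30689°
λ₂ = λ₁ + atan2(sin θ sin δ cos φ₁, cos δ − sin φ₁ sin φ₂) = 15.46937°

15.469°E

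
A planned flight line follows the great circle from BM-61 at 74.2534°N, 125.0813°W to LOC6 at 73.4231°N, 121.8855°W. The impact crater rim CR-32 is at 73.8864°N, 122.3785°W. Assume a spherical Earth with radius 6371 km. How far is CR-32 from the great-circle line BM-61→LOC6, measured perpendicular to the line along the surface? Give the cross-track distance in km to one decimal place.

δ₁₃ = central angle BM-61→CR-32 = 0.014443 rad  (haversine)
θ₁₃ = bearing BM-61→CR-32 = 115.019°,  θ₁₂ = bearing BM-61→LOC6 = 131.484°
dₓₜ = R·arcsin(sin δ₁₃ · sin(θ₁₃ − θ₁₂)) = 6371·arcsin(0.01444·sin(-16.465°)) = -26.080 km
|dₓₜ| = 26.080 km

26.1 km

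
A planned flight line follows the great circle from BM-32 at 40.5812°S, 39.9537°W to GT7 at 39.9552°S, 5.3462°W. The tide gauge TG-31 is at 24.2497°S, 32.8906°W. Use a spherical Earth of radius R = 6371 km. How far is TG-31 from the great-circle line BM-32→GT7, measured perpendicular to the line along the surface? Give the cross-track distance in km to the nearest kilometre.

δ₁₃ = central angle BM-32→TG-31 = 0.303167 rad  (haversine)
θ₁₃ = bearing BM-32→TG-31 = 22.057°,  θ₁₂ = bearing BM-32→GT7 = 100.069°
dₓₜ = R·arcsin(sin δ₁₃ · sin(θ₁₃ − θ₁₂)) = 6371·arcsin(0.29854·sin(-78.012°)) = -1888.055 km
|dₓₜ| = 1888.055 km

1888 km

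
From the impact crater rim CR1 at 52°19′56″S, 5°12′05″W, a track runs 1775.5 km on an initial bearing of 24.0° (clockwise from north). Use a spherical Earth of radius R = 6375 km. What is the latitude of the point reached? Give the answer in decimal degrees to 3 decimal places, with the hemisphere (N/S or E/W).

CR1: φ = -52.33222°, λ = -5.20139°
δ = d/R = 1775.5/6375 = 0.278510 rad
φ₂ = arcsin(sin φ₁ cos δ + cos φ₁ sin δ cos θ)
   = arcsin(-0.79157·0.96147 + 0.61108·0.27492·0.91355) = -37.41538°
λ₂ = λ₁ + atan2(sin θ sin δ cos φ₁, cos δ − sin φ₁ sin φ₂) = 2.89208°

37.415°S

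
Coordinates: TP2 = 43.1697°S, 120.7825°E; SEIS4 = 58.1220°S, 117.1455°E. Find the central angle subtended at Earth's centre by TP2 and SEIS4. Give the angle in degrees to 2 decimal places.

15.12°

Δφ = -14.9523°,  Δλ = -3.6370°
a = sin²(Δφ/2) + cos φ₁ cos φ₂ sin²(Δλ/2) = 0.017317
c = 2·arcsin(√a) = 0.263957 rad = 15.1236°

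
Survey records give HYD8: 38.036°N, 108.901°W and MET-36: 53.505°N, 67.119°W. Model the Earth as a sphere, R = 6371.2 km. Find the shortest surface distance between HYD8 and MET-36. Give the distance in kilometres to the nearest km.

3599 km

Δφ = 15.4690°,  Δλ = 41.7820°
a = sin²(Δφ/2) + cos φ₁ cos φ₂ sin²(Δλ/2) = 0.077678
c = 2·arcsin(√a) = 0.564898 rad = 32.3662°
d = R·c = 6371.2 × 0.564898 = 3599.1 km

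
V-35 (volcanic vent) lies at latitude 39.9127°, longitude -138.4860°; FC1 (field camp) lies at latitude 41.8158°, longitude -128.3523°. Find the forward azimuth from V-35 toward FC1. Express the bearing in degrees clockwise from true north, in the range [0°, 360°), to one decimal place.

72.8°

Δλ = 10.1337°
y = sin Δλ · cos φ₂ = 0.131131
x = cos φ₁ sin φ₂ − sin φ₁ cos φ₂ cos Δλ = 0.040669
θ = atan2(y, x) = 72.7692° → 72.7692° (mod 360°)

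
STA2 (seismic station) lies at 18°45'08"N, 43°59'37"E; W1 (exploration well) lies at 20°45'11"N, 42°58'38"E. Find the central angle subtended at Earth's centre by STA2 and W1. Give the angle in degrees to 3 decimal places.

STA2: φ = +18.75222°, λ = +43.99361°
W1: φ = +20.75306°, λ = +42.97722°
Δφ = 2.0008°,  Δλ = -1.0164°
a = sin²(Δφ/2) + cos φ₁ cos φ₂ sin²(Δλ/2) = 0.000374
c = 2·arcsin(√a) = 0.038706 rad = 2.2177°

2.218°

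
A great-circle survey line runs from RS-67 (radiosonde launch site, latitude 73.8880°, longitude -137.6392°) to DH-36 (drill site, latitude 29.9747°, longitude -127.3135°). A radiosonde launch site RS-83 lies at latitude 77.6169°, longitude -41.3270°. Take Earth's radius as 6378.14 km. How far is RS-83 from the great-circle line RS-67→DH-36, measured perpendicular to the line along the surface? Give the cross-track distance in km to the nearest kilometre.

1765 km

δ₁₃ = central angle RS-67→RS-83 = 0.371380 rad  (haversine)
θ₁₃ = bearing RS-67→RS-83 = 35.969°,  θ₁₂ = bearing RS-67→DH-36 = 167.139°
dₓₜ = R·arcsin(sin δ₁₃ · sin(θ₁₃ − θ₁₂)) = 6378.14·arcsin(0.36290·sin(-131.171°)) = -1764.775 km
|dₓₜ| = 1764.775 km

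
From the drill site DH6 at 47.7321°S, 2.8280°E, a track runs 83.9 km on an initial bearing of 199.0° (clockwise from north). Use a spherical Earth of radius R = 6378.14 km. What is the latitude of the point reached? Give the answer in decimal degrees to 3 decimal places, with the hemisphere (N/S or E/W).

48.444°S

δ = d/R = 83.9/6378.14 = 0.013154 rad
φ₂ = arcsin(sin φ₁ cos δ + cos φ₁ sin δ cos θ)
   = arcsin(-0.74001·0.99991 + 0.67260·0.01315·-0.94552) = -48.44414°
λ₂ = λ₁ + atan2(sin θ sin δ cos φ₁, cos δ − sin φ₁ sin φ₂) = 2.45810°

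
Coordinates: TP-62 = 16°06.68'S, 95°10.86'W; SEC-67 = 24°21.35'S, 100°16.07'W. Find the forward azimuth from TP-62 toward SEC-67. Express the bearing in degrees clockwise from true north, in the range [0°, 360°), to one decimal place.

209.2°

TP-62: φ = -16.11133°, λ = -95.18100°
SEC-67: φ = -24.35583°, λ = -100.26783°
Δλ = -5.0868°
y = sin Δλ · cos φ₂ = -0.080774
x = cos φ₁ sin φ₂ − sin φ₁ cos φ₂ cos Δλ = -0.144393
θ = atan2(y, x) = -150.7771° → 209.2229° (mod 360°)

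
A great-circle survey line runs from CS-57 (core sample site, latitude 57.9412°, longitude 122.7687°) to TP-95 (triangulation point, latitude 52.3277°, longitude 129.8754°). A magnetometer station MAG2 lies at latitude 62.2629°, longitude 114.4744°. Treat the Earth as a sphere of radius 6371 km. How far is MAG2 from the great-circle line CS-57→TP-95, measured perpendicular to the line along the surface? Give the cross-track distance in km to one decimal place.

15.4 km

δ₁₃ = central angle CS-57→MAG2 = 0.104233 rad  (haversine)
θ₁₃ = bearing CS-57→MAG2 = 319.812°,  θ₁₂ = bearing CS-57→TP-95 = 141.140°
dₓₜ = R·arcsin(sin δ₁₃ · sin(θ₁₃ − θ₁₂)) = 6371·arcsin(0.10404·sin(178.672°)) = 15.368 km
|dₓₜ| = 15.368 km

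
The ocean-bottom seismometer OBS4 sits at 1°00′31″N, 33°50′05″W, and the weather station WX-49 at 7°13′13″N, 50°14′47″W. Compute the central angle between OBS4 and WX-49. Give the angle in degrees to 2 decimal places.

OBS4: φ = +1.00861°, λ = -33.83472°
WX-49: φ = +7.22028°, λ = -50.24639°
Δφ = 6.2117°,  Δλ = -16.4117°
a = sin²(Δφ/2) + cos φ₁ cos φ₂ sin²(Δλ/2) = 0.023143
c = 2·arcsin(√a) = 0.305440 rad = 17.5004°

17.50°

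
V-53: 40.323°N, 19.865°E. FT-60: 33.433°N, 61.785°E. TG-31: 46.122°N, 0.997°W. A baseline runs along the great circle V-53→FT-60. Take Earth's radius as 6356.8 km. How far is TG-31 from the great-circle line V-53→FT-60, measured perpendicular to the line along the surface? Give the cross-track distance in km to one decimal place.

882.9 km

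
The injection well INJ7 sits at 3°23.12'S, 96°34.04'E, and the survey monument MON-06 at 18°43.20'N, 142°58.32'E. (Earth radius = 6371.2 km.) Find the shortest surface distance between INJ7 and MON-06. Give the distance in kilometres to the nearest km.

5641 km

INJ7: φ = -3.38533°, λ = +96.56733°
MON-06: φ = +18.72000°, λ = +142.97200°
Δφ = 22.1053°,  Δλ = 46.4047°
a = sin²(Δφ/2) + cos φ₁ cos φ₂ sin²(Δλ/2) = 0.183505
c = 2·arcsin(√a) = 0.885387 rad = 50.7289°
d = R·c = 6371.2 × 0.885387 = 5641.0 km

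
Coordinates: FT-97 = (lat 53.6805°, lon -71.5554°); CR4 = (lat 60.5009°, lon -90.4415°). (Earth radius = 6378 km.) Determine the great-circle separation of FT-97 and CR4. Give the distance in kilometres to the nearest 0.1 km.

1363.9 km

Δφ = 6.8204°,  Δλ = -18.8861°
a = sin²(Δφ/2) + cos φ₁ cos φ₂ sin²(Δλ/2) = 0.011389
c = 2·arcsin(√a) = 0.213845 rad = 12.2524°
d = R·c = 6378 × 0.213845 = 1363.9 km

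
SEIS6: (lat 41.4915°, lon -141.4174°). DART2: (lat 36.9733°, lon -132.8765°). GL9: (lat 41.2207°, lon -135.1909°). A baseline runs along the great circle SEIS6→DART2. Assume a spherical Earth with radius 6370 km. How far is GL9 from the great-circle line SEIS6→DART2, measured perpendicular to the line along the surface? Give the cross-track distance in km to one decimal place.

262.4 km

δ₁₃ = central angle SEIS6→GL9 = 0.081691 rad  (haversine)
θ₁₃ = bearing SEIS6→GL9 = 91.255°,  θ₁₂ = bearing SEIS6→DART2 = 121.569°
dₓₜ = R·arcsin(sin δ₁₃ · sin(θ₁₃ − θ₁₂)) = 6370·arcsin(0.08160·sin(-30.314°)) = -262.436 km
|dₓₜ| = 262.436 km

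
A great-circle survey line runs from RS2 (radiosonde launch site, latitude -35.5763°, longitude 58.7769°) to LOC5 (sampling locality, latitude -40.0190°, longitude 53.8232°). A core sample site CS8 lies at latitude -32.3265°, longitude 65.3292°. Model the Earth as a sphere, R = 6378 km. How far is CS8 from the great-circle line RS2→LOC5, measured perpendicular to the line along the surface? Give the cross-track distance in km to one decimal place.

253.2 km

δ₁₃ = central angle RS2→CS8 = 0.110486 rad  (haversine)
θ₁₃ = bearing RS2→CS8 = 60.987°,  θ₁₂ = bearing RS2→LOC5 = 219.887°
dₓₜ = R·arcsin(sin δ₁₃ · sin(θ₁₃ − θ₁₂)) = 6378·arcsin(0.11026·sin(-158.900°)) = -253.228 km
|dₓₜ| = 253.228 km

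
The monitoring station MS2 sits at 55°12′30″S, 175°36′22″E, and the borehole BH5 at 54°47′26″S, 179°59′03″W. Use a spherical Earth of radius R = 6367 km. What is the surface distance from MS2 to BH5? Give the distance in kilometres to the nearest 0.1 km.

MS2: φ = -55.20833°, λ = +175.60611°
BH5: φ = -54.79056°, λ = -179.98417°
Δφ = 0.4178°,  Δλ = 4.4097°
a = sin²(Δφ/2) + cos φ₁ cos φ₂ sin²(Δλ/2) = 0.000500
c = 2·arcsin(√a) = 0.044736 rad = 2.5632°
d = R·c = 6367 × 0.044736 = 284.8 km

284.8 km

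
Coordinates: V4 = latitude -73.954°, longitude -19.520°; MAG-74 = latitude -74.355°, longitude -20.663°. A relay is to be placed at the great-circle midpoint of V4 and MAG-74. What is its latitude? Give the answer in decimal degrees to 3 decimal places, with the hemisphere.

Bx = cos φ₂ cos Δλ = 0.269623,  By = cos φ₂ sin Δλ = -0.005379
φₘ = atan2(sin φ₁ + sin φ₂, √((cos φ₁ + Bx)² + By²)) = -74.15525°
λₘ = λ₁ + atan2(By, cos φ₁ + Bx) = -20.08445°

74.155°S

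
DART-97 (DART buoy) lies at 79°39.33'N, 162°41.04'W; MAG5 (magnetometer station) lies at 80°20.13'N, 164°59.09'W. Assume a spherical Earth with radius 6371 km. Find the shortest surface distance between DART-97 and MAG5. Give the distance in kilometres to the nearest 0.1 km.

DART-97: φ = +79.65550°, λ = -162.68400°
MAG5: φ = +80.33550°, λ = -164.98483°
Δφ = 0.6800°,  Δλ = -2.3008°
a = sin²(Δφ/2) + cos φ₁ cos φ₂ sin²(Δλ/2) = 0.000047
c = 2·arcsin(√a) = 0.013765 rad = 0.7886°
d = R·c = 6371 × 0.013765 = 87.7 km

87.7 km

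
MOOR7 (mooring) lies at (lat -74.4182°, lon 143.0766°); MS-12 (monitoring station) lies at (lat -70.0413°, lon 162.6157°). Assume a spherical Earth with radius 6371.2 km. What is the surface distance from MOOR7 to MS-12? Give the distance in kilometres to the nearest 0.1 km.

Δφ = 4.3769°,  Δλ = 19.5391°
a = sin²(Δφ/2) + cos φ₁ cos φ₂ sin²(Δλ/2) = 0.004098
c = 2·arcsin(√a) = 0.128123 rad = 7.3409°
d = R·c = 6371.2 × 0.128123 = 816.3 km

816.3 km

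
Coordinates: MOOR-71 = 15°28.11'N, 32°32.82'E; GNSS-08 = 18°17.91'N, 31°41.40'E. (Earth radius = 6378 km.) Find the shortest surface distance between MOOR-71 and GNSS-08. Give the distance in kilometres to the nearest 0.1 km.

MOOR-71: φ = +15.46850°, λ = +32.54700°
GNSS-08: φ = +18.29850°, λ = +31.69000°
Δφ = 2.8300°,  Δλ = -0.8570°
a = sin²(Δφ/2) + cos φ₁ cos φ₂ sin²(Δλ/2) = 0.000661
c = 2·arcsin(√a) = 0.051424 rad = 2.9464°
d = R·c = 6378 × 0.051424 = 328.0 km

328.0 km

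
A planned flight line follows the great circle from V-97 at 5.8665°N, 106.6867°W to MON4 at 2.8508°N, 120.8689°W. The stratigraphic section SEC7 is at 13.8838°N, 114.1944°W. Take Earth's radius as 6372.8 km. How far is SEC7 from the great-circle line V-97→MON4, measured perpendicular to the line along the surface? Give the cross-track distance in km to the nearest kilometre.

1041 km

δ₁₃ = central angle V-97→SEC7 = 0.190301 rad  (haversine)
θ₁₃ = bearing V-97→SEC7 = 317.889°,  θ₁₂ = bearing V-97→MON4 = 258.565°
dₓₜ = R·arcsin(sin δ₁₃ · sin(θ₁₃ − θ₁₂)) = 6372.8·arcsin(0.18915·sin(59.324°)) = 1041.389 km
|dₓₜ| = 1041.389 km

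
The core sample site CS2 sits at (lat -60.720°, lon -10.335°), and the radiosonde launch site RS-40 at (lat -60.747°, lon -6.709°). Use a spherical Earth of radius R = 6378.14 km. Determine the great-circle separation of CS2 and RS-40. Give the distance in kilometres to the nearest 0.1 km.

197.3 km

Δφ = -0.0270°,  Δλ = 3.6260°
a = sin²(Δφ/2) + cos φ₁ cos φ₂ sin²(Δλ/2) = 0.000239
c = 2·arcsin(√a) = 0.030938 rad = 1.7726°
d = R·c = 6378.14 × 0.030938 = 197.3 km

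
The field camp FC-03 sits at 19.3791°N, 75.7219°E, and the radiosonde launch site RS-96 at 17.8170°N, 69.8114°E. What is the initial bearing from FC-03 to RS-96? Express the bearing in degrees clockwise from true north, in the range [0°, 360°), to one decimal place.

Δλ = -5.9105°
y = sin Δλ · cos φ₂ = -0.098036
x = cos φ₁ sin φ₂ − sin φ₁ cos φ₂ cos Δλ = -0.025581
θ = atan2(y, x) = -104.6244° → 255.3756° (mod 360°)

255.4°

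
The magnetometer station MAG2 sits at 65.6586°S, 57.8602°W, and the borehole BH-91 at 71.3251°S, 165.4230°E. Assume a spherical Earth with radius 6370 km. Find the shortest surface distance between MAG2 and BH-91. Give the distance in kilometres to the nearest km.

4437 km

Δφ = -5.6665°,  Δλ = -136.7168°
a = sin²(Δφ/2) + cos φ₁ cos φ₂ sin²(Δλ/2) = 0.116470
c = 2·arcsin(√a) = 0.696549 rad = 39.9093°
d = R·c = 6370 × 0.696549 = 4437.0 km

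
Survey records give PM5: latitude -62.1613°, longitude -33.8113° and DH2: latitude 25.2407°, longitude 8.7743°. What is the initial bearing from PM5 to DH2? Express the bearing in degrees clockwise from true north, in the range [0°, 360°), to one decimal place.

37.8°

Δλ = 42.5856°
y = sin Δλ · cos φ₂ = 0.612083
x = cos φ₁ sin φ₂ − sin φ₁ cos φ₂ cos Δλ = 0.788028
θ = atan2(y, x) = 37.8375° → 37.8375° (mod 360°)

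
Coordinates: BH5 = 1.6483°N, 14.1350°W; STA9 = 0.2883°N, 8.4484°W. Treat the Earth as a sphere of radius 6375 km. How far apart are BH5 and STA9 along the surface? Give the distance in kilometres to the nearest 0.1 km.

Δφ = -1.3600°,  Δλ = 5.6866°
a = sin²(Δφ/2) + cos φ₁ cos φ₂ sin²(Δλ/2) = 0.002600
c = 2·arcsin(√a) = 0.102033 rad = 5.8460°
d = R·c = 6375 × 0.102033 = 650.5 km

650.5 km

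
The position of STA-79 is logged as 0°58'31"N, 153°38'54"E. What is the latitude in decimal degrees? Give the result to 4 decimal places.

0.9753°N

0° + 58′/60 + 31″/3600 = 0 + 0.96667 + 0.00861 = 0.9753°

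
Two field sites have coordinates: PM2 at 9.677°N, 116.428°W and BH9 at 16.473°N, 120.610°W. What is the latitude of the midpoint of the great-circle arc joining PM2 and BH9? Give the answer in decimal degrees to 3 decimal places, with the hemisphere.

13.083°N

Bx = cos φ₂ cos Δλ = 0.956400,  By = cos φ₂ sin Δλ = -0.069932
φₘ = atan2(sin φ₁ + sin φ₂, √((cos φ₁ + Bx)² + By²)) = 13.08341°
λₘ = λ₁ + atan2(By, cos φ₁ + Bx) = -118.49015°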